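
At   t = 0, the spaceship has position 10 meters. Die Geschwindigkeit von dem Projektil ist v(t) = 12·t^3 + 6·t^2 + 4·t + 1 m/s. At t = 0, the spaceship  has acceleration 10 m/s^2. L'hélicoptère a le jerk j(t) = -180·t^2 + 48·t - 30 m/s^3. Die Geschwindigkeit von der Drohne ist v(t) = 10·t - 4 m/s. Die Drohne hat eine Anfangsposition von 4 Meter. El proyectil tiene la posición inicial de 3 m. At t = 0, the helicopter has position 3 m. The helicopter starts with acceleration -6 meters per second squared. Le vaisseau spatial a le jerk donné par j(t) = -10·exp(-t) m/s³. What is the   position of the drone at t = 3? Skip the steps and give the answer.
At t = 3, x = 37.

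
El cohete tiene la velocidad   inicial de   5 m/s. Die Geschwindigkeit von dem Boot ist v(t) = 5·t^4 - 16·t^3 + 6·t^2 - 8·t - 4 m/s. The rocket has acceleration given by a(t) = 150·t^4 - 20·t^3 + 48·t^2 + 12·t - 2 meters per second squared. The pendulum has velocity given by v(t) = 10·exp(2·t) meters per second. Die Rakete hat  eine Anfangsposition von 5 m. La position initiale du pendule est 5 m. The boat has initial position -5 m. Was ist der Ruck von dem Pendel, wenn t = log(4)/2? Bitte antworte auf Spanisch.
Debemos derivar nuestra ecuación de la velocidad v(t) = 10·exp(2·t) 2 veces. Derivando la velocidad, obtenemos la aceleración: a(t) = 20·exp(2·t). Derivando la aceleración, obtenemos la sacudida: j(t) = 40·exp(2·t). Tenemos la sacudida j(t) = 40·exp(2·t). Sustituyendo t = log(4)/2: j(log(4)/2) = 160.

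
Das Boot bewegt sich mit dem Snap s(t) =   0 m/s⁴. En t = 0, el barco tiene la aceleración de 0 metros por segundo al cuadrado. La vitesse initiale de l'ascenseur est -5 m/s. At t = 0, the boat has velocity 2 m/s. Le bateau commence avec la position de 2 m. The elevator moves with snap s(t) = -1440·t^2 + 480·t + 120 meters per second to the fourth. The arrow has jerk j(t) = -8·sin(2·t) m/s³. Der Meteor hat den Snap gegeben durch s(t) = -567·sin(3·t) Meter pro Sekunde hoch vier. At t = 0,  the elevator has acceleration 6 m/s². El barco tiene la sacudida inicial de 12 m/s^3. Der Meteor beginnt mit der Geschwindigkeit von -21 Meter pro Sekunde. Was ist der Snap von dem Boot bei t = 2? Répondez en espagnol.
De la ecuación del snap s(t) = 0, sustituimos t = 2 para obtener s = 0.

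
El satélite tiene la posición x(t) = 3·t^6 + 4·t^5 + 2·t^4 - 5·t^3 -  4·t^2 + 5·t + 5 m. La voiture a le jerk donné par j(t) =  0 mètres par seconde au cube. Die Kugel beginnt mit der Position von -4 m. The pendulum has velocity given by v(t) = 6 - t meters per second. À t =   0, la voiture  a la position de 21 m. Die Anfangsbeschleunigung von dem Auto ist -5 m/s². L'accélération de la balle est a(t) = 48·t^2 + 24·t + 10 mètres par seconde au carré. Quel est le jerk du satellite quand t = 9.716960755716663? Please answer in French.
Nous devons dériver notre équation de la position x(t) = 3·t^6 + 4·t^5 + 2·t^4 - 5·t^3 - 4·t^2 + 5·t + 5 3 fois. En dérivant la position, nous obtenons la vitesse: v(t) = 18·t^5 + 20·t^4 + 8·t^3 - 15·t^2 - 8·t + 5. En dérivant la vitesse, nous obtenons l'accélération: a(t) = 90·t^4 + 80·t^3 + 24·t^2 - 30·t - 8. En prenant d/dt de a(t), nous trouvons j(t) = 360·t^3 + 240·t^2 + 48·t - 30. De l'équation du jerk j(t) = 360·t^3 + 240·t^2 + 48·t - 30, nous substituons t = 9.716960755716663 pour obtenir j = 353385.852299246.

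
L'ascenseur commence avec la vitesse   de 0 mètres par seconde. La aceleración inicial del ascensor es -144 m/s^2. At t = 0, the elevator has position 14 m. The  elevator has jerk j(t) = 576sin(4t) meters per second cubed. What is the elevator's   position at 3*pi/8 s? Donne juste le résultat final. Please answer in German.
Bei t = 3*pi/8, x = 5.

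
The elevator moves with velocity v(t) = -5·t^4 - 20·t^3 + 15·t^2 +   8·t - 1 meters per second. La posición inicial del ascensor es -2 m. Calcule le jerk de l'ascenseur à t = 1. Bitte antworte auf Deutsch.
Um dies zu lösen, müssen wir 2 Ableitungen unserer Gleichung für die Geschwindigkeit v(t) = -5·t^4 - 20·t^3 + 15·t^2 + 8·t - 1 nehmen. Die Ableitung von der Geschwindigkeit ergibt die Beschleunigung: a(t) = -20·t^3 - 60·t^2 + 30·t + 8. Durch Ableiten von der Beschleunigung erhalten wir den Ruck: j(t) = -60·t^2 - 120·t + 30. Mit j(t) = -60·t^2 - 120·t + 30 und Einsetzen von t = 1, finden wir j = -150.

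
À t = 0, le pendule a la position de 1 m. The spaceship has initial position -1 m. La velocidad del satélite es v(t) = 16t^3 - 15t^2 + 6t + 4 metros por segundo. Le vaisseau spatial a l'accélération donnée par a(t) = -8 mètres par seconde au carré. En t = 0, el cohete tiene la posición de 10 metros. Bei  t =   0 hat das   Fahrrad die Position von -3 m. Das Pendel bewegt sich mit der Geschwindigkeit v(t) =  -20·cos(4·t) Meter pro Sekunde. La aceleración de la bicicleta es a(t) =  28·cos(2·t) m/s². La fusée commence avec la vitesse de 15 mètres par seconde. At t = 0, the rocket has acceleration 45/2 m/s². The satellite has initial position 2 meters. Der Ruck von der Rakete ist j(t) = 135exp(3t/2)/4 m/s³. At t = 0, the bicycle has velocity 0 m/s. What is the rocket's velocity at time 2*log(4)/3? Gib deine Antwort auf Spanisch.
Necesitamos integrar nuestra ecuación de la sacudida j(t) = 135·exp(3·t/2)/4 2 veces. La integral de la sacudida, con a(0) = 45/2, da la aceleración: a(t) = 45·exp(3·t/2)/2. Integrando la aceleración y usando la condición inicial v(0) = 15, obtenemos v(t) = 15·exp(3·t/2). De la ecuación de la velocidad v(t) = 15·exp(3·t/2), sustituimos t = 2*log(4)/3 para obtener v = 60.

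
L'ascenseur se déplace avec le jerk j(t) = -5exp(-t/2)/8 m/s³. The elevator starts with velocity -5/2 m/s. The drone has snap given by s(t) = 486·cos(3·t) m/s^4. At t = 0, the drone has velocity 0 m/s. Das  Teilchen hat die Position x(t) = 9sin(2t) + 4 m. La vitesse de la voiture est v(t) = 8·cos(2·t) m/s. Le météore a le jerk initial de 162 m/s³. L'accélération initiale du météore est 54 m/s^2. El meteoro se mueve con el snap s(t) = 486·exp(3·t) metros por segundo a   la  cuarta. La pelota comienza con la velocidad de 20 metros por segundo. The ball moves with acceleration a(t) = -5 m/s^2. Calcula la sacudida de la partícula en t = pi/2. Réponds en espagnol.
Para resolver esto, necesitamos tomar 3 derivadas de nuestra ecuación de la posición x(t) = 9·sin(2·t) + 4. Derivando la posición, obtenemos la velocidad: v(t) = 18·cos(2·t). Tomando d/dt de v(t), encontramos a(t) = -36·sin(2·t). Derivando la aceleración, obtenemos la sacudida: j(t) = -72·cos(2·t). De la ecuación de la sacudida j(t) = -72·cos(2·t), sustituimos t = pi/2 para obtener j = 72.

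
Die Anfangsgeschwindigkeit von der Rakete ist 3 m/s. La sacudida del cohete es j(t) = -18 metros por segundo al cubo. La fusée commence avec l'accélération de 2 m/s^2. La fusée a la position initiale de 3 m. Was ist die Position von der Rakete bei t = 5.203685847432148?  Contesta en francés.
Nous devons trouver l'intégrale de notre équation du jerk j(t) = -18 3 fois. L'intégrale du jerk est l'accélération. En utilisant a(0) = 2, nous obtenons a(t) = 2 - 18·t. La primitive de l'accélération, avec v(0) = 3, donne la vitesse: v(t) = -9·t^2 + 2·t + 3. L'intégrale de la vitesse, avec x(0) = 3, donne la position: x(t) = -3·t^3 + t^2 + 3·t + 3. De l'équation de la position x(t) = -3·t^3 + t^2 + 3·t + 3, nous substituons t = 5.203685847432148 pour obtenir x = -377.032219840304.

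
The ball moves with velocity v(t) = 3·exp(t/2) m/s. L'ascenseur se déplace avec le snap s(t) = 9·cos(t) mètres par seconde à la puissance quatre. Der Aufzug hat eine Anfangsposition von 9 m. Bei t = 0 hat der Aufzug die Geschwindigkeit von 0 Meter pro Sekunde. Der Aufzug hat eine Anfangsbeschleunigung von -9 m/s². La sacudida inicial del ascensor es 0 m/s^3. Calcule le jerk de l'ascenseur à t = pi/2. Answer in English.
Starting from snap s(t) = 9·cos(t), we take 1 antiderivative. The integral of snap is jerk. Using j(0) = 0, we get j(t) = 9·sin(t). Using j(t) = 9·sin(t) and substituting t = pi/2, we find j = 9.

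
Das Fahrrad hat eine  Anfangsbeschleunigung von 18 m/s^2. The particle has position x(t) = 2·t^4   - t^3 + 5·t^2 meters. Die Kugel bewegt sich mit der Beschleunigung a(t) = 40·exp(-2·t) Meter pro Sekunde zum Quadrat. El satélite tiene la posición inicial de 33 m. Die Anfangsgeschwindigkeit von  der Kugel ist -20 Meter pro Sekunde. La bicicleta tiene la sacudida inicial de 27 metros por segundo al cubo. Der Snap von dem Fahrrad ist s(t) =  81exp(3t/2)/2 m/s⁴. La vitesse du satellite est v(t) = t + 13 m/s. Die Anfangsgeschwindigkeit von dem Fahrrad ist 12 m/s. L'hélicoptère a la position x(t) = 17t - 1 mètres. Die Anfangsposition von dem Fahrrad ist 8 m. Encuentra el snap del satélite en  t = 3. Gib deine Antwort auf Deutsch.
Um dies zu lösen, müssen wir 3 Ableitungen unserer Gleichung für die Geschwindigkeit v(t) = t + 13 nehmen. Durch Ableiten von der Geschwindigkeit erhalten wir die Beschleunigung: a(t) = 1. Die Ableitung von der Beschleunigung ergibt den Ruck: j(t) = 0. Durch Ableiten von dem Ruck erhalten wir den Snap: s(t) = 0. Mit s(t) = 0 und Einsetzen von t = 3, finden wir s = 0.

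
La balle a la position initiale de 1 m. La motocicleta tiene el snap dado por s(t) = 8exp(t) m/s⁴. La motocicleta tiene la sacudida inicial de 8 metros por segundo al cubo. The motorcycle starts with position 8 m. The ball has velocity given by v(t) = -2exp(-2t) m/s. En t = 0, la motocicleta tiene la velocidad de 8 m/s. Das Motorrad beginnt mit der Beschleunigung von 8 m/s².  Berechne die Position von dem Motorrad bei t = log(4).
Wir müssen das Integral unserer Gleichung für den Snap s(t) = 8·exp(t) 4-mal finden. Die Stammfunktion von dem Snap ist der Ruck. Mit j(0) = 8 erhalten wir j(t) = 8·exp(t). Durch Integration von dem Ruck und Verwendung der Anfangsbedingung a(0) = 8, erhalten wir a(t) = 8·exp(t). Das Integral von der Beschleunigung, mit v(0) = 8, ergibt die Geschwindigkeit: v(t) = 8·exp(t). Durch Integration von der Geschwindigkeit und Verwendung der Anfangsbedingung x(0) = 8, erhalten wir x(t) = 8·exp(t). Mit x(t) = 8·exp(t) und Einsetzen von t = log(4), finden wir x = 32.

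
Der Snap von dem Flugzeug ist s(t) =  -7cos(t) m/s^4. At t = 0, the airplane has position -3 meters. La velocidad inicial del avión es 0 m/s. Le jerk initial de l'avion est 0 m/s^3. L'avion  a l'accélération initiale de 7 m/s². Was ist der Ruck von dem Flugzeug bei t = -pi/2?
Um dies zu lösen, müssen wir 1 Integral unserer Gleichung für den Snap s(t) = -7·cos(t) finden. Die Stammfunktion von dem Snap ist der Ruck. Mit j(0) = 0 erhalten wir j(t) = -7·sin(t). Wir haben den Ruck j(t) = -7·sin(t). Durch Einsetzen von t = -pi/2: j(-pi/2) = 7.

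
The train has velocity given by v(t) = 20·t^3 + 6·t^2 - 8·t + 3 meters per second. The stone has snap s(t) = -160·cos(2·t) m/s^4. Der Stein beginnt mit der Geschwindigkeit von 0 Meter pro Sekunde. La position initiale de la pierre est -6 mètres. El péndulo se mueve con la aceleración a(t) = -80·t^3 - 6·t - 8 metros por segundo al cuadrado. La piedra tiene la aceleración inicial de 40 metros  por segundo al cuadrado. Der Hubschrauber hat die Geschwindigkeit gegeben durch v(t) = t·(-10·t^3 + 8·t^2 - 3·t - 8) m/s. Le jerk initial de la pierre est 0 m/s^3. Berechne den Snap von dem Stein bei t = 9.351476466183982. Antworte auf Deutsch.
Mit s(t) = -160·cos(2·t) und Einsetzen von t = 9.351476466183982, finden wir s = -158.283682378770.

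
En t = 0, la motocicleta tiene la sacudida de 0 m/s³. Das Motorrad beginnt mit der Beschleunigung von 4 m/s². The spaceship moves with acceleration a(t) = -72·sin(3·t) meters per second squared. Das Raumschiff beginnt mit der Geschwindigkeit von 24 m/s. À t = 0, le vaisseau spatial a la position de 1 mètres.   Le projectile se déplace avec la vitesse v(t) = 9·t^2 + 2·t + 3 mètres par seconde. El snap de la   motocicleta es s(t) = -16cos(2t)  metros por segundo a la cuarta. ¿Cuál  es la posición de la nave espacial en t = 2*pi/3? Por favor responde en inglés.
To find the answer, we compute 2 integrals of a(t) = -72·sin(3·t). Finding the antiderivative of a(t) and using v(0) = 24: v(t) = 24·cos(3·t). The integral of velocity is position. Using x(0) = 1, we get x(t) = 8·sin(3·t) + 1. We have position x(t) = 8·sin(3·t) + 1. Substituting t = 2*pi/3: x(2*pi/3) = 1.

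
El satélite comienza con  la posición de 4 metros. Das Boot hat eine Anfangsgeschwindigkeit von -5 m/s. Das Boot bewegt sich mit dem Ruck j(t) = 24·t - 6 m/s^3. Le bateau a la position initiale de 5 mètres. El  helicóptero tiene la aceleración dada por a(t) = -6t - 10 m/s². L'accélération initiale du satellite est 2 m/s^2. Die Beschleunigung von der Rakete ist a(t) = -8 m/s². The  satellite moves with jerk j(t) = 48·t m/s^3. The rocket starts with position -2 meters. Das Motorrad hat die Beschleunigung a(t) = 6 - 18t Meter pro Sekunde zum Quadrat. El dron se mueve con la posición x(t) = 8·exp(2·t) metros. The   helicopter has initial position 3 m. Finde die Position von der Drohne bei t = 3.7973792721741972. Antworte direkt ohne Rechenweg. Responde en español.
En t = 3.7973792721741972, x = 15901.9987209513.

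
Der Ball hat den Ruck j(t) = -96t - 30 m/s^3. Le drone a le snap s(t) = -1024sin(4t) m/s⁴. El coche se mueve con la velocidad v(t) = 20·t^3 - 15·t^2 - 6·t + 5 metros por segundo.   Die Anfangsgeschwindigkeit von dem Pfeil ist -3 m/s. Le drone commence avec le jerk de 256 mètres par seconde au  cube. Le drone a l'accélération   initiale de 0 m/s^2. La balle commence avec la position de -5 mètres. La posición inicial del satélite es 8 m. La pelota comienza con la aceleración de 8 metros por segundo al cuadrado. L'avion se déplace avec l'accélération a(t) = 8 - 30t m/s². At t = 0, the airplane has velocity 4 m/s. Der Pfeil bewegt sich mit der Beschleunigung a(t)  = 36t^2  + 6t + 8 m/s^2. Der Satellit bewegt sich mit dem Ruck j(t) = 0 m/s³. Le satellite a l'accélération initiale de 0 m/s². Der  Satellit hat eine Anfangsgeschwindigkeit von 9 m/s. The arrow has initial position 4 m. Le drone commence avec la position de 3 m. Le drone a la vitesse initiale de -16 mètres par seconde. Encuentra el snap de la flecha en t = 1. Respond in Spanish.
Partiendo de la aceleración a(t) = 36·t^2 + 6·t + 8, tomamos 2 derivadas. Tomando d/dt de a(t), encontramos j(t) = 72·t + 6. La derivada de la sacudida da el snap: s(t) = 72. De la ecuación del snap s(t) = 72, sustituimos t = 1 para obtener s = 72.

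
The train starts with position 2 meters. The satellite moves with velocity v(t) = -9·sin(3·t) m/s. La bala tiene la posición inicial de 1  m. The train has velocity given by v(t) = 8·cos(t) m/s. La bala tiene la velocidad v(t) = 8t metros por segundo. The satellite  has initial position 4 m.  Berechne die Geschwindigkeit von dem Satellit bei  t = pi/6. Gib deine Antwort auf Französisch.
De l'équation de la vitesse v(t) = -9·sin(3·t), nous substituons t = pi/6 pour obtenir v = -9.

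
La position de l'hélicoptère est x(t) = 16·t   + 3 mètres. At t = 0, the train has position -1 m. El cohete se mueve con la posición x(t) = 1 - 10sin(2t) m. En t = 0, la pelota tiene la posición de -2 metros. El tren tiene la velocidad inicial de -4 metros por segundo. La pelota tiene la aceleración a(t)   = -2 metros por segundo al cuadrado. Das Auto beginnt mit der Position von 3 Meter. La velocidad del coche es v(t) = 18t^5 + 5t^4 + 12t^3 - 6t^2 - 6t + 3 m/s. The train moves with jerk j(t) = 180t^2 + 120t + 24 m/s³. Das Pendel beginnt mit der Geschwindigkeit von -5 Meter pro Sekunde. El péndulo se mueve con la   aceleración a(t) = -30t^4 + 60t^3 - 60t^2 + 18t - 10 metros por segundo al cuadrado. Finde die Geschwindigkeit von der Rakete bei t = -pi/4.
Ausgehend von der Position x(t) = 1 - 10·sin(2·t), nehmen wir 1 Ableitung. Mit d/dt von x(t) finden wir v(t) = -20·cos(2·t). Mit v(t) = -20·cos(2·t) und Einsetzen von t = -pi/4, finden wir v = 0.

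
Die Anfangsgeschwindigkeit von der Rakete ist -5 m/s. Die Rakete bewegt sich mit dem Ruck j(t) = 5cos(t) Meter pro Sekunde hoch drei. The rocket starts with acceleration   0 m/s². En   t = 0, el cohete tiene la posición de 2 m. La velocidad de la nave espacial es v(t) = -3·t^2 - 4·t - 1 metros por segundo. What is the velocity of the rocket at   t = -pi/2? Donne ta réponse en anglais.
Starting from jerk j(t) = 5·cos(t), we take 2 integrals. Integrating jerk and using the initial condition a(0) = 0, we get a(t) = 5·sin(t). Finding the integral of a(t) and using v(0) = -5: v(t) = -5·cos(t). Using v(t) = -5·cos(t) and substituting t = -pi/2, we find v = 0.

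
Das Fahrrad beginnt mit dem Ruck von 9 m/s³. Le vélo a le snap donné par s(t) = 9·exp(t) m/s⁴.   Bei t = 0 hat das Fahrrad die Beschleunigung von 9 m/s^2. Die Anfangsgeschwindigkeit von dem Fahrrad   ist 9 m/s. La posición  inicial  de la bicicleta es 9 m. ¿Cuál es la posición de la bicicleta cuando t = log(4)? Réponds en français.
Pour résoudre ceci, nous devons prendre 4 primitives de notre équation du snap s(t) = 9·exp(t). L'intégrale du snap est le jerk. En utilisant j(0) = 9, nous obtenons j(t) = 9·exp(t). La primitive du jerk est l'accélération. En utilisant a(0) = 9, nous obtenons a(t) = 9·exp(t). L'intégrale de l'accélération, avec v(0) = 9, donne la vitesse: v(t) = 9·exp(t). En intégrant la vitesse et en utilisant la condition initiale x(0) = 9, nous obtenons x(t) = 9·exp(t). En utilisant x(t) = 9·exp(t) et en substituant t = log(4), nous trouvons x = 36.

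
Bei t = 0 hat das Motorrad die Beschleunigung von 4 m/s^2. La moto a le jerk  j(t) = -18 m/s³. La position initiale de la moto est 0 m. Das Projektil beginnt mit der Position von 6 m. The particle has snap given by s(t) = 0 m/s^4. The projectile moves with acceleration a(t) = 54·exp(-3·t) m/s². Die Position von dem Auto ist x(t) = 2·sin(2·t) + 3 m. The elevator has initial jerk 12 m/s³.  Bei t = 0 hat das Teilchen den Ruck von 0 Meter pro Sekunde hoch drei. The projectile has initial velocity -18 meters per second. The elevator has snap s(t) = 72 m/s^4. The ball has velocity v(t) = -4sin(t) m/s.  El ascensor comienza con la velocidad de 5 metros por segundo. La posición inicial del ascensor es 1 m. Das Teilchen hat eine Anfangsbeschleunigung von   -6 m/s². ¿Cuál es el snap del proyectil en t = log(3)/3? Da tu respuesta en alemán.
Wir müssen unsere Gleichung für die Beschleunigung a(t) = 54·exp(-3·t) 2-mal ableiten. Mit d/dt von a(t) finden wir j(t) = -162·exp(-3·t). Die Ableitung von dem Ruck ergibt den Snap: s(t) = 486·exp(-3·t). Aus der Gleichung für den Snap s(t) = 486·exp(-3·t), setzen wir t = log(3)/3 ein und erhalten s = 162.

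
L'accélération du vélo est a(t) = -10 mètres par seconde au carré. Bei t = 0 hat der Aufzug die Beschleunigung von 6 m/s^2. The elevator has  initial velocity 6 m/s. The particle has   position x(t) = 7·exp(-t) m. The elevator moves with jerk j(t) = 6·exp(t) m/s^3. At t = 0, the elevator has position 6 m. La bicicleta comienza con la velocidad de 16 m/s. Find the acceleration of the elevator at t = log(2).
We need to integrate our jerk equation j(t) = 6·exp(t) 1 time. The antiderivative of jerk, with a(0) = 6, gives acceleration: a(t) = 6·exp(t). Using a(t) = 6·exp(t) and substituting t = log(2), we find a = 12.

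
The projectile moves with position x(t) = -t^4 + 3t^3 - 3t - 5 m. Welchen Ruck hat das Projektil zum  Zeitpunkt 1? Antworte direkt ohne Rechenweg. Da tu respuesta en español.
j(1) = -6.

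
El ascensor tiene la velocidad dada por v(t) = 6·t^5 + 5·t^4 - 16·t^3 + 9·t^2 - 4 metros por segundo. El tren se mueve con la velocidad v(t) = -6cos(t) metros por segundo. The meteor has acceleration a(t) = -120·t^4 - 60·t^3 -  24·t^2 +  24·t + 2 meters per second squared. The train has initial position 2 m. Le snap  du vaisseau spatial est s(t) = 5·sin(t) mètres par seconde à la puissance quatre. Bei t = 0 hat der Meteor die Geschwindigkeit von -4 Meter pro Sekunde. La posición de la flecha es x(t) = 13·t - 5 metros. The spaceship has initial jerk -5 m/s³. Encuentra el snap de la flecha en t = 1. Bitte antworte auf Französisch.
Nous devons dériver notre équation de la position x(t) = 13·t - 5 4 fois. En dérivant la position, nous obtenons la vitesse: v(t) = 13. En prenant d/dt de v(t), nous trouvons a(t) = 0. La dérivée de l'accélération donne le jerk: j(t) = 0. En dérivant le jerk, nous obtenons le snap: s(t) = 0. En utilisant s(t) = 0 et en substituant t = 1, nous trouvons s = 0.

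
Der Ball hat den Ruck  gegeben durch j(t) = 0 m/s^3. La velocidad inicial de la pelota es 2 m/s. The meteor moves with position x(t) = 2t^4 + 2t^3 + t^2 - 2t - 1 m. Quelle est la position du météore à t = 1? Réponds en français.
En utilisant x(t) = 2·t^4 + 2·t^3 + t^2 - 2·t - 1 et en substituant t = 1, nous trouvons x = 2.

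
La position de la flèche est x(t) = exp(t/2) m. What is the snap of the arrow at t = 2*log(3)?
Starting from position x(t) = exp(t/2), we take 4 derivatives. Differentiating position, we get velocity: v(t) = exp(t/2)/2. The derivative of velocity gives acceleration: a(t) = exp(t/2)/4. The derivative of acceleration gives jerk: j(t) = exp(t/2)/8. Differentiating jerk, we get snap: s(t) = exp(t/2)/16. Using s(t) = exp(t/2)/16 and substituting t = 2*log(3), we find s = 3/16.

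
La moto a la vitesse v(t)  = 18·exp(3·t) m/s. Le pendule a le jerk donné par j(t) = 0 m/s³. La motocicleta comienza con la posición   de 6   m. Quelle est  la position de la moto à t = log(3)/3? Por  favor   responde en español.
Necesitamos integrar nuestra ecuación de la velocidad v(t) = 18·exp(3·t) 1 vez. Integrando la velocidad y usando la condición inicial x(0) = 6, obtenemos x(t) = 6·exp(3·t). Usando x(t) = 6·exp(3·t) y sustituyendo t = log(3)/3, encontramos x = 18.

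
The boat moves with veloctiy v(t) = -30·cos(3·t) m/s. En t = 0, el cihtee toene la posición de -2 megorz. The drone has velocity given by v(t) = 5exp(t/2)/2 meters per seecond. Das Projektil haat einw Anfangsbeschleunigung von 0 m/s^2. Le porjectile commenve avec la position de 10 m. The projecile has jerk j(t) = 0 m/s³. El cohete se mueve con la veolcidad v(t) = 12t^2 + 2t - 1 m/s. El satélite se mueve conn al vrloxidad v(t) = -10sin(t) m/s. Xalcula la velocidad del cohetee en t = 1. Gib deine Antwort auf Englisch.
From the given velocity equation v(t) = 12·t^2 + 2·t - 1, we substitute t = 1 to get v = 13.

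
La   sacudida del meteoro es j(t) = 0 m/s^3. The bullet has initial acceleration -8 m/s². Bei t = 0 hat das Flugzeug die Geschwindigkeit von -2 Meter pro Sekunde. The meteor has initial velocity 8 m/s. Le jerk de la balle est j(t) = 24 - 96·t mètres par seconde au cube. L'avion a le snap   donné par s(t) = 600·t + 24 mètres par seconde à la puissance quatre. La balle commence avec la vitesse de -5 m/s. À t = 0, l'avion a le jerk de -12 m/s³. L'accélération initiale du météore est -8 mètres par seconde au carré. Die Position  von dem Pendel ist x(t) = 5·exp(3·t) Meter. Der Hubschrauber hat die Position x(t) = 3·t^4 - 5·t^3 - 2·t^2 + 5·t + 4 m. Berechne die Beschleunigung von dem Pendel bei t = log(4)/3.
Ausgehend von der Position x(t) = 5·exp(3·t), nehmen wir 2 Ableitungen. Die Ableitung von der Position ergibt die Geschwindigkeit: v(t) = 15·exp(3·t). Die Ableitung von der Geschwindigkeit ergibt die Beschleunigung: a(t) = 45·exp(3·t). Wir haben die Beschleunigung a(t) = 45·exp(3·t). Durch Einsetzen von t = log(4)/3: a(log(4)/3) = 180.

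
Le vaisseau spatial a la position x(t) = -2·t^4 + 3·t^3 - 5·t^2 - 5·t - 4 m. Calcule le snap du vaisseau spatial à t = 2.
Nous devons dériver notre équation de la position x(t) = -2·t^4 + 3·t^3 - 5·t^2 - 5·t - 4 4 fois. En prenant d/dt de x(t), nous trouvons v(t) = -8·t^3 + 9·t^2 - 10·t - 5. La dérivée de la vitesse donne l'accélération: a(t) = -24·t^2 + 18·t - 10. En dérivant l'accélération, nous obtenons le jerk: j(t) = 18 - 48·t. En dérivant le jerk, nous obtenons le snap: s(t) = -48. Nous avons le snap s(t) = -48. En substituant t = 2: s(2) = -48.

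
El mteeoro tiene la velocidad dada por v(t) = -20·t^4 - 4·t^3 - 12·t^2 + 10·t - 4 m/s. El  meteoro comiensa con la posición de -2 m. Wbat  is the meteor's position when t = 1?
To solve this, we need to take 1 antiderivative of our velocity equation v(t) = -20·t^4 - 4·t^3 - 12·t^2 + 10·t - 4. Finding the antiderivative of v(t) and using x(0) = -2: x(t) = -4·t^5 - t^4 - 4·t^3 + 5·t^2 - 4·t - 2. We have position x(t) = -4·t^5 - t^4 - 4·t^3 + 5·t^2 - 4·t - 2. Substituting t = 1: x(1) = -10.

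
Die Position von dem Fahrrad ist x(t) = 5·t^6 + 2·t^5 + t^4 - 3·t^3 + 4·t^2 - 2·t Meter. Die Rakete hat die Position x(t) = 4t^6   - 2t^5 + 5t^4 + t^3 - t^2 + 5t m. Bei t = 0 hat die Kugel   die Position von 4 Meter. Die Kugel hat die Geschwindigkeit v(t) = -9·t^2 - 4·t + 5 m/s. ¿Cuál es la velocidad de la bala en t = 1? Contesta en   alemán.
Wir haben die Geschwindigkeit v(t) = -9·t^2 - 4·t + 5. Durch Einsetzen von t = 1: v(1) = -8.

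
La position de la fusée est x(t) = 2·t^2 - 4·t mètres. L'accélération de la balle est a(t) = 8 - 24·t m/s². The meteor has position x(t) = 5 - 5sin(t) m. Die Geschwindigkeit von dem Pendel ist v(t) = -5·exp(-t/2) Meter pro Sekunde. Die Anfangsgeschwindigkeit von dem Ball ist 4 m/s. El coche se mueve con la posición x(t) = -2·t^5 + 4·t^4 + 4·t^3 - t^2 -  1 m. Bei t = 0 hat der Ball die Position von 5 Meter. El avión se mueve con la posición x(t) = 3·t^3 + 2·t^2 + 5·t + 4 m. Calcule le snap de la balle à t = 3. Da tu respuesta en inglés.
Starting from acceleration a(t) = 8 - 24·t, we take 2 derivatives. Taking d/dt of a(t), we find j(t) = -24. The derivative of jerk gives snap: s(t) = 0. We have snap s(t) = 0. Substituting t = 3: s(3) = 0.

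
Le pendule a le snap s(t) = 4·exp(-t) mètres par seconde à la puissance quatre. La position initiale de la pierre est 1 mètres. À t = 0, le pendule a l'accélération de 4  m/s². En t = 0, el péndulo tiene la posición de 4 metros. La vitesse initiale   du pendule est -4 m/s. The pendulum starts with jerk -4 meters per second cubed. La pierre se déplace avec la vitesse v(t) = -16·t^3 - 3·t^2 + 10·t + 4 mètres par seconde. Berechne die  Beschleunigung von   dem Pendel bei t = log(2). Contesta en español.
Necesitamos integrar nuestra ecuación del snap s(t) = 4·exp(-t) 2 veces. Integrando el snap y usando la condición inicial j(0) = -4, obtenemos j(t) = -4·exp(-t). La integral de la sacudida, con a(0) = 4, da la aceleración: a(t) = 4·exp(-t). Usando a(t) = 4·exp(-t) y sustituyendo t = log(2), encontramos a = 2.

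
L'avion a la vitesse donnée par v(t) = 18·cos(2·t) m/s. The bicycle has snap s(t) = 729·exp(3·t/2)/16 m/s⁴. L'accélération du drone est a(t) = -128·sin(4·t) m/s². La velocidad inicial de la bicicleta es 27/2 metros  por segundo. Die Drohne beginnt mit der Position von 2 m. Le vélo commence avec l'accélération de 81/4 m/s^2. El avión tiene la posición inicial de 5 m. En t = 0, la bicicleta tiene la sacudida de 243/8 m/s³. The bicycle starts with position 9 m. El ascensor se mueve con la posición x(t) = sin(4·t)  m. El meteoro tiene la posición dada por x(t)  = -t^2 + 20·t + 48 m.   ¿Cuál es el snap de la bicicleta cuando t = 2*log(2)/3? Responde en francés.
Nous avons le snap s(t) = 729·exp(3·t/2)/16. En substituant t = 2*log(2)/3: s(2*log(2)/3) = 729/8.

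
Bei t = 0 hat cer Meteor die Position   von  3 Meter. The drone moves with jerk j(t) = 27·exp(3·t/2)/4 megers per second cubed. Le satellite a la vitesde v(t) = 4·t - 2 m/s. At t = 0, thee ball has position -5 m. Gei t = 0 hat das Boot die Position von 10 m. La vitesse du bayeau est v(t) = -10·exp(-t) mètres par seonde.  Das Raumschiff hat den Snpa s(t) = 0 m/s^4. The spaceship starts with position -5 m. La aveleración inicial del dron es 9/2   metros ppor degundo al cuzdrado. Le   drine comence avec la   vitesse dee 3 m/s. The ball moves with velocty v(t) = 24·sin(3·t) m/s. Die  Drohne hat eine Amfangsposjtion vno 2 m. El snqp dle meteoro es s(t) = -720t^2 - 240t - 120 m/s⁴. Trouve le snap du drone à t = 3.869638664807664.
Nous devons dériver notre équation du jerk j(t) = 27·exp(3·t/2)/4 1 fois. La dérivée du jerk donne le snap: s(t) = 81·exp(3·t/2)/8. En utilisant s(t) = 81·exp(3·t/2)/8 et en substituant t = 3.869638664807664, nous trouvons s = 3359.22512971196.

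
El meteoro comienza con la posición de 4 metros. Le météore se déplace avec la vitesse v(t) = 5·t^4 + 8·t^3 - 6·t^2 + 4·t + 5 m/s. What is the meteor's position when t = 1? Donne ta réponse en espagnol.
Partiendo de la velocidad v(t) = 5·t^4 + 8·t^3 - 6·t^2 + 4·t + 5, tomamos 1 antiderivada. Integrando la velocidad y usando la condición inicial x(0) = 4, obtenemos x(t) = t^5 + 2·t^4 - 2·t^3 + 2·t^2 + 5·t + 4. Tenemos la posición x(t) = t^5 + 2·t^4 - 2·t^3 + 2·t^2 + 5·t + 4. Sustituyendo t = 1: x(1) = 12.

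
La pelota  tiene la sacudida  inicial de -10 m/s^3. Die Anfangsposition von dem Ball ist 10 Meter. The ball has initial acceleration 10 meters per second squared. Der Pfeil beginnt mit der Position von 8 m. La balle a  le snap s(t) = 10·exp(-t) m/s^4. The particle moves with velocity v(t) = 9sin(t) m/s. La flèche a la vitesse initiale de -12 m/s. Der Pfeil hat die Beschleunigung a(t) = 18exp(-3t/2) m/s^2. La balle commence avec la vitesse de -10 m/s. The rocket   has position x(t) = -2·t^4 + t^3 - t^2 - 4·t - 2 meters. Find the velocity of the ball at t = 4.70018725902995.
Starting from snap s(t) = 10·exp(-t), we take 3 integrals. Finding the integral of s(t) and using j(0) = -10: j(t) = -10·exp(-t). Taking ∫j(t)dt and applying a(0) = 10, we find a(t) = 10·exp(-t). The antiderivative of acceleration, with v(0) = -10, gives velocity: v(t) = -10·exp(-t). From the given velocity equation v(t) = -10·exp(-t), we substitute t = 4.70018725902995 to get v = -0.0909357408838591.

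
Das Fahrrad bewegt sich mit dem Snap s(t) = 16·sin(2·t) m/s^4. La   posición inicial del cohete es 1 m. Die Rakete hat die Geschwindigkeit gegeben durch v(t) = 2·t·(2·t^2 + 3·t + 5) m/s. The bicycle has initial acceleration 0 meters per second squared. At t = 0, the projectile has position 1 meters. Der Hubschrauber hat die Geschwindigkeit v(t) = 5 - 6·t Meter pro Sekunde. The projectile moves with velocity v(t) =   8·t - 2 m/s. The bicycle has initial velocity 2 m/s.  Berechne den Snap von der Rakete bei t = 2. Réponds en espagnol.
Debemos derivar nuestra ecuación de la velocidad v(t) = 2·t·(2·t^2 + 3·t + 5) 3 veces. Tomando d/dt de v(t), encontramos a(t) = 4·t^2 + 2·t·(4·t + 3) + 6·t + 10. Derivando la aceleración, obtenemos la sacudida: j(t) = 24·t + 12. Tomando d/dt de j(t), encontramos s(t) = 24. Tenemos el snap s(t) = 24. Sustituyendo t = 2: s(2) = 24.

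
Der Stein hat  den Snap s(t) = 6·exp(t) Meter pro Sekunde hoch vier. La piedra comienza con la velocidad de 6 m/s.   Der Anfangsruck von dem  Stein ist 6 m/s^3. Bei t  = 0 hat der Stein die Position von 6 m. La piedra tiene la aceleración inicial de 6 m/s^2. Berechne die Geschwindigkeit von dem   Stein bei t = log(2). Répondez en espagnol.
Partiendo del snap s(t) = 6·exp(t), tomamos 3 antiderivadas. Integrando el snap y usando la condición inicial j(0) = 6, obtenemos j(t) = 6·exp(t). La integral de la sacudida es la aceleración. Usando a(0) = 6, obtenemos a(t) = 6·exp(t). Tomando ∫a(t)dt y aplicando v(0) = 6, encontramos v(t) = 6·exp(t). Tenemos la velocidad v(t) = 6·exp(t). Sustituyendo t = log(2): v(log(2)) = 12.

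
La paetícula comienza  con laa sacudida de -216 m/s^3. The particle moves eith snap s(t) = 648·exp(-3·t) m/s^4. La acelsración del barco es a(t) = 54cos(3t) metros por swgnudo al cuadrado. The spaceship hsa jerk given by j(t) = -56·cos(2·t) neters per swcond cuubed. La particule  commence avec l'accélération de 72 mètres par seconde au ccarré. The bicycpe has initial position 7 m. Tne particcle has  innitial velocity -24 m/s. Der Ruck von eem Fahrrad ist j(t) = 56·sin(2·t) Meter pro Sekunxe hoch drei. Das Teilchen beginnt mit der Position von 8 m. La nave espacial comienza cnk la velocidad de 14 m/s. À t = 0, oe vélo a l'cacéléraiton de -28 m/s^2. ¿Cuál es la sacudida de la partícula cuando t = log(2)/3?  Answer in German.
Wir müssen unsere Gleichung für den Snap s(t) = 648·exp(-3·t) 1-mal integrieren. Mit ∫s(t)dt und Anwendung von j(0) = -216, finden wir j(t) = -216·exp(-3·t). Aus der Gleichung für den Ruck j(t) = -216·exp(-3·t), setzen wir t = log(2)/3 ein und erhalten j = -108.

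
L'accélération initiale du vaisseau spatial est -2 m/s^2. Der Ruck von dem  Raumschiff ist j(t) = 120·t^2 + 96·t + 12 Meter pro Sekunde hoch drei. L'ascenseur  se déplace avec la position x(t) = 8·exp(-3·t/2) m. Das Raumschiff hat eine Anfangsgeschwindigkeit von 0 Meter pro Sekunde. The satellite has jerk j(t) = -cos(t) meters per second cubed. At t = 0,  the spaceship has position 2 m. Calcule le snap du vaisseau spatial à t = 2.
Pour résoudre ceci, nous devons prendre 1 dérivée de notre équation du jerk j(t) = 120·t^2 + 96·t + 12. En prenant d/dt de j(t), nous trouvons s(t) = 240·t + 96. De l'équation du snap s(t) = 240·t + 96, nous substituons t = 2 pour obtenir s = 576.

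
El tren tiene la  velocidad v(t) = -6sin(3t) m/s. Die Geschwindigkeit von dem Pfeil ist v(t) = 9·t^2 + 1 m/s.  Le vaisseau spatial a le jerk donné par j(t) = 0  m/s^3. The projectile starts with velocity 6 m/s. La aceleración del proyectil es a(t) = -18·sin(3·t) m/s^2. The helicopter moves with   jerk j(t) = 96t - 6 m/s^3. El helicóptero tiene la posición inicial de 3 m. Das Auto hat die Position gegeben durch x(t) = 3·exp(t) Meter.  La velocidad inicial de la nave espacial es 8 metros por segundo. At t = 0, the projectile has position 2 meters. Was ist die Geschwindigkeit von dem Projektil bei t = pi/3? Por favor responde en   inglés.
We need to integrate our acceleration equation a(t) = -18·sin(3·t) 1 time. The integral of acceleration is velocity. Using v(0) = 6, we get v(t) = 6·cos(3·t). Using v(t) = 6·cos(3·t) and substituting t = pi/3, we find v = -6.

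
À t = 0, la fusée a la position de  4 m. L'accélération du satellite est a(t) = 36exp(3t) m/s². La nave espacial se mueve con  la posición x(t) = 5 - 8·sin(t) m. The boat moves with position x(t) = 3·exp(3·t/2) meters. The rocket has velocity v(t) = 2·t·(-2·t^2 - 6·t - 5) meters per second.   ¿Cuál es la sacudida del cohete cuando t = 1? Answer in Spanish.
Partiendo de la velocidad v(t) = 2·t·(-2·t^2 - 6·t - 5), tomamos 2 derivadas. La derivada de la velocidad da la aceleración: a(t) = -4·t^2 + 2·t·(-4·t - 6) - 12·t - 10. Derivando la aceleración, obtenemos la sacudida: j(t) = -24·t - 24. Usando j(t) = -24·t - 24 y sustituyendo t = 1, encontramos j = -48.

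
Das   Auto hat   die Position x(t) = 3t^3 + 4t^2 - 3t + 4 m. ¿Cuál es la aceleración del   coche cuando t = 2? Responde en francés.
Pour résoudre ceci, nous devons prendre 2 dérivées de notre équation de la position x(t) = 3·t^3 + 4·t^2 - 3·t + 4. En prenant d/dt de x(t), nous trouvons v(t) = 9·t^2 + 8·t - 3. La dérivée de la vitesse donne l'accélération: a(t) = 18·t + 8. Nous avons l'accélération a(t) = 18·t + 8. En substituant t = 2: a(2) = 44.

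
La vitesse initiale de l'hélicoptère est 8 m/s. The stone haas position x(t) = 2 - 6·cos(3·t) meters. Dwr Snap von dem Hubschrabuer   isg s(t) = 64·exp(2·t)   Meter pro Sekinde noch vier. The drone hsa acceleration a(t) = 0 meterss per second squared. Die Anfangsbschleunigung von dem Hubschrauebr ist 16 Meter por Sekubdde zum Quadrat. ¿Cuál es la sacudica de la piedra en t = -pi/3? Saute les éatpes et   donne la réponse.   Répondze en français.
À t = -pi/3, j = 0.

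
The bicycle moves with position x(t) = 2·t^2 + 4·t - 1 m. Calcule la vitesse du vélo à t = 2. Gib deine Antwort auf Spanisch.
Para resolver esto, necesitamos tomar 1 derivada de nuestra ecuación de la posición x(t) = 2·t^2 + 4·t - 1. La derivada de la posición da la velocidad: v(t) = 4·t + 4. Tenemos la velocidad v(t) = 4·t + 4. Sustituyendo t = 2: v(2) = 12.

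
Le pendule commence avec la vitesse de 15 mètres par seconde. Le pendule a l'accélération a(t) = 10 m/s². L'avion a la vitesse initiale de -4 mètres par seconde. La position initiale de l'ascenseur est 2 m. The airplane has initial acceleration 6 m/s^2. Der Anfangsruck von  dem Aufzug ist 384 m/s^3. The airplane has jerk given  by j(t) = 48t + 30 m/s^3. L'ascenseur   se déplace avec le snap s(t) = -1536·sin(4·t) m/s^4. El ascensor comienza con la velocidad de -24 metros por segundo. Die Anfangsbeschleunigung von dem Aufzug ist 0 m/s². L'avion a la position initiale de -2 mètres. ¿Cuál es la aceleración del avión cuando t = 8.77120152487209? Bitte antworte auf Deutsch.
Um dies zu lösen, müssen wir 1 Integral unserer Gleichung für den Ruck j(t) = 48·t + 30 finden. Mit ∫j(t)dt und Anwendung von a(0) = 6, finden wir a(t) = 24·t^2 + 30·t + 6. Mit a(t) = 24·t^2 + 30·t + 6 und Einsetzen von t = 8.77120152487209, finden wir a = 2115.55147430421.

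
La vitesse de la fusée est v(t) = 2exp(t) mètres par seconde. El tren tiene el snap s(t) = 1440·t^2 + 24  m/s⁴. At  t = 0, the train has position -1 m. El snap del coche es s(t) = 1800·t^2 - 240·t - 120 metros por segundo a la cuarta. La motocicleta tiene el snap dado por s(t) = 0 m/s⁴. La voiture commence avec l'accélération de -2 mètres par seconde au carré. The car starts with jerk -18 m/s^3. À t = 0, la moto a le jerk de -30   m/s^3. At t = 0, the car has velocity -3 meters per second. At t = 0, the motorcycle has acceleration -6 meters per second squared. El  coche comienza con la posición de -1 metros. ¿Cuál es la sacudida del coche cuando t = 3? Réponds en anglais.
We must find the antiderivative of our snap equation s(t) = 1800·t^2 - 240·t - 120 1 time. Taking ∫s(t)dt and applying j(0) = -18, we find j(t) = 600·t^3 - 120·t^2 - 120·t - 18. Using j(t) = 600·t^3 - 120·t^2 - 120·t - 18 and substituting t = 3, we find j = 14742.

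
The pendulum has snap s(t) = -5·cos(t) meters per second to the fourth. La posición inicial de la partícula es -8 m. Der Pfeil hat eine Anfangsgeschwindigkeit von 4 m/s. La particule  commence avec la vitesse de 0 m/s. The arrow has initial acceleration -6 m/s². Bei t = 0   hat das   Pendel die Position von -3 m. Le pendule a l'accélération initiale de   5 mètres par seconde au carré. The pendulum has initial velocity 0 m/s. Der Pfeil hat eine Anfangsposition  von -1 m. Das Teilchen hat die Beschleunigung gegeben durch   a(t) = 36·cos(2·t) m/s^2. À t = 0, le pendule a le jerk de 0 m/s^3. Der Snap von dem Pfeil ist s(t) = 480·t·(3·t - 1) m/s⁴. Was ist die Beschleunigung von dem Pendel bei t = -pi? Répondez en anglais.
We need to integrate our snap equation s(t) = -5·cos(t) 2 times. Integrating snap and using the initial condition j(0) = 0, we get j(t) = -5·sin(t). Taking ∫j(t)dt and applying a(0) = 5, we find a(t) = 5·cos(t). We have acceleration a(t) = 5·cos(t). Substituting t = -pi: a(-pi) = -5.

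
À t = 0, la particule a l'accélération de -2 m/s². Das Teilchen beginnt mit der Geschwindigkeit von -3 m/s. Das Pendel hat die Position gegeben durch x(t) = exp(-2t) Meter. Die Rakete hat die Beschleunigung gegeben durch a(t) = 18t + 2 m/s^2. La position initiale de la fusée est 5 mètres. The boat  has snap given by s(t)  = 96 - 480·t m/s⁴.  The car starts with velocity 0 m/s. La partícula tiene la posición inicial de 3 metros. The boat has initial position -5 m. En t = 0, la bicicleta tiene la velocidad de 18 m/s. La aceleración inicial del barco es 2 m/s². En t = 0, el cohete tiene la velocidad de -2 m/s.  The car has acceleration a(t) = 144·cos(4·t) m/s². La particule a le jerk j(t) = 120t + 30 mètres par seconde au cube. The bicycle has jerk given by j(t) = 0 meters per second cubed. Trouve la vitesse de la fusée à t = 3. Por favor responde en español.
Necesitamos integrar nuestra ecuación de la aceleración a(t) = 18·t + 2 1 vez. Tomando ∫a(t)dt y aplicando v(0) = -2, encontramos v(t) = 9·t^2 + 2·t - 2. Usando v(t) = 9·t^2 + 2·t - 2 y sustituyendo t = 3, encontramos v = 85.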